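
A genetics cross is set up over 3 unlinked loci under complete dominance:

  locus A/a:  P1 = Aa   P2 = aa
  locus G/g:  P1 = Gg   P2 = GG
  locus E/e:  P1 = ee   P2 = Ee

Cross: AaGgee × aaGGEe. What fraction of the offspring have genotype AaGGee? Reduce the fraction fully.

P(AaGGee) = 1/8

AaGgee gametes: AGe×2, Age×2, aGe×2, age×2
aaGGEe gametes: aGE×4, aGe×4
AaGgee×aaGGEe grid (8·8=64): AaGGEe=8 AaGGee=8 AaGgEe=8 AaGgee=8 aaGGEe=8 aaGGee=8 aaGgEe=8 aaGgee=8
AaGGee hits 8/64; gcd=8; 8÷8/64÷8 = 1/8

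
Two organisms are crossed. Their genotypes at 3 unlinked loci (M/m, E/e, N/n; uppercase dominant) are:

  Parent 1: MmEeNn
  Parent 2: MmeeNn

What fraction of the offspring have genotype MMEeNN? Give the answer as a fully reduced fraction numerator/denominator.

P(MMEeNN) = 1/32

MmEeNn gametes: MEN×1, MEn×1, MeN×1, Men×1, mEN×1, mEn×1, meN×1, men×1
MmeeNn gametes: MeN×2, Men×2, meN×2, men×2
MmEeNn×MmeeNn grid (8·8=64): MMEeNN=2 MMEeNn=4 MMEenn=2 MMeeNN=2 MMeeNn=4 MMeenn=2 MmEeNN=4 MmEeNn=8 MmEenn=4 MmeeNN=4 MmeeNn=8 Mmeenn=4 mmEeNN=2 mmEeNn=4 mmEenn=2 mmeeNN=2 mmeeNn=4 mmeenn=2
MMEeNN hits 2/64; gcd=2; 2÷2/64÷2 = 1/32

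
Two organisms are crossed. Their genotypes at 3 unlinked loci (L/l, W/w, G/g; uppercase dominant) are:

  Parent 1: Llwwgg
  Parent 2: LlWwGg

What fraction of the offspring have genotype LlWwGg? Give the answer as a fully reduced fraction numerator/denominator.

Llwwgg gametes: Lwg×4, lwg×4
LlWwGg gametes: LWG×1, LWg×1, LwG×1, Lwg×1, lWG×1, lWg×1, lwG×1, lwg×1
Llwwgg×LlWwGg grid (8·8=64): LLWwGg=4 LLWwgg=4 LLwwGg=4 LLwwgg=4 LlWwGg=8 LlWwgg=8 LlwwGg=8 Llwwgg=8 llWwGg=4 llWwgg=4 llwwGg=4 llwwgg=4
LlWwGg hits 8/64; gcd=8; 8÷8/64÷8 = 1/8

P(LlWwGg) = 1/8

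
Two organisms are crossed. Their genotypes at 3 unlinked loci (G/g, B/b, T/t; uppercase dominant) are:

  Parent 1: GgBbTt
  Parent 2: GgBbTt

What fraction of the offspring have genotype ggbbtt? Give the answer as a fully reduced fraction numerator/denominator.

GgBbTt gametes: GBT×1, GBt×1, GbT×1, Gbt×1, gBT×1, gBt×1, gbT×1, gbt×1
GgBbTt gametes: GBT×1, GBt×1, GbT×1, Gbt×1, gBT×1, gBt×1, gbT×1, gbt×1
GgBbTt×GgBbTt grid (8·8=64): GGBBTT=1 GGBBTt=2 GGBBtt=1 GGBbTT=2 GGBbTt=4 GGBbtt=2 GGbbTT=1 GGbbTt=2 GGbbtt=1 GgBBTT=2 GgBBTt=4 GgBBtt=2 GgBbTT=4 GgBbTt=8 GgBbtt=4 GgbbTT=2 GgbbTt=4 Ggbbtt=2 ggBBTT=1 ggBBTt=2 ggBBtt=1 ggBbTT=2 ggBbTt=4 ggBbtt=2 ggbbTT=1 ggbbTt=2 ggbbtt=1
ggbbtt hits 1/64; gcd=1; 1÷1/64÷1 = 1/64

P(ggbbtt) = 1/64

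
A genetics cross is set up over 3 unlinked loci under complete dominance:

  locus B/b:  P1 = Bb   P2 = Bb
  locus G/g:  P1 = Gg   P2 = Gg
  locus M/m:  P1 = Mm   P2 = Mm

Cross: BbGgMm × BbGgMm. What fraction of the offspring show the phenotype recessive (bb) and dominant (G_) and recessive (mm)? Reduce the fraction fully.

BbGgMm gametes: BGM×1, BGm×1, BgM×1, Bgm×1, bGM×1, bGm×1, bgM×1, bgm×1
BbGgMm gametes: BGM×1, BGm×1, BgM×1, Bgm×1, bGM×1, bGm×1, bgM×1, bgm×1
BbGgMm×BbGgMm grid (8·8=64): BBGGMM=1 BBGGMm=2 BBGGmm=1 BBGgMM=2 BBGgMm=4 BBGgmm=2 BBggMM=1 BBggMm=2 BBggmm=1 BbGGMM=2 BbGGMm=4 BbGGmm=2 BbGgMM=4 BbGgMm=8 BbGgmm=4 BbggMM=2 BbggMm=4 Bbggmm=2 bbGGMM=1 bbGGMm=2 bbGGmm=1 bbGgMM=2 bbGgMm=4 bbGgmm=2 bbggMM=1 bbggMm=2 bbggmm=1
bb G_ mm hits 3/64; gcd=1; 3÷1/64÷1 = 3/64

P(bb G_ mm) = 3/64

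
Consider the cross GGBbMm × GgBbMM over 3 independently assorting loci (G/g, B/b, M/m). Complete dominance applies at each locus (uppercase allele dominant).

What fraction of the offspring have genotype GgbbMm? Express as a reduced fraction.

GGBbMm gametes: GBM×2, GBm×2, GbM×2, Gbm×2
GgBbMM gametes: GBM×2, GbM×2, gBM×2, gbM×2
GGBbMm×GgBbMM grid (8·8=64): GGBBMM=4 GGBBMm=4 GGBbMM=8 GGBbMm=8 GGbbMM=4 GGbbMm=4 GgBBMM=4 GgBBMm=4 GgBbMM=8 GgBbMm=8 GgbbMM=4 GgbbMm=4
GgbbMm hits 4/64; gcd=4; 4÷4/64÷4 = 1/16

P(GgbbMm) = 1/16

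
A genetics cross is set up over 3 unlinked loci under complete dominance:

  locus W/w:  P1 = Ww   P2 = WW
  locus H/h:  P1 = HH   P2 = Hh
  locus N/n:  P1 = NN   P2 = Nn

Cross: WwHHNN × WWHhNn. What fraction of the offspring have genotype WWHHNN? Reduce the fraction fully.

P(WWHHNN) = 1/8

WwHHNN gametes: WHN×4, wHN×4
WWHhNn gametes: WHN×2, WHn×2, WhN×2, Whn×2
WwHHNN×WWHhNn grid (8·8=64): WWHHNN=8 WWHHNn=8 WWHhNN=8 WWHhNn=8 WwHHNN=8 WwHHNn=8 WwHhNN=8 WwHhNn=8
WWHHNN hits 8/64; gcd=8; 8÷8/64÷8 = 1/8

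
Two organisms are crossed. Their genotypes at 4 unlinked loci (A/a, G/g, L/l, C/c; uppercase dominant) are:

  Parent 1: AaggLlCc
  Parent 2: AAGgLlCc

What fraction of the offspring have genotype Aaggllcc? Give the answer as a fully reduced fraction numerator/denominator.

AaggLlCc gametes: AgLC×2, AgLc×2, AglC×2, Aglc×2, agLC×2, agLc×2, aglC×2, aglc×2
AAGgLlCc gametes: AGLC×2, AGLc×2, AGlC×2, AGlc×2, AgLC×2, AgLc×2, AglC×2, Aglc×2
AaggLlCc×AAGgLlCc grid (16·16=256): AAGgLLCC=4 AAGgLLCc=8 AAGgLLcc=4 AAGgLlCC=8 AAGgLlCc=16 AAGgLlcc=8 AAGgllCC=4 AAGgllCc=8 AAGgllcc=4 AAggLLCC=4 AAggLLCc=8 AAggLLcc=4 AAggLlCC=8 AAggLlCc=16 AAggLlcc=8 AAggllCC=4 AAggllCc=8 AAggllcc=4 AaGgLLCC=4 AaGgLLCc=8 AaGgLLcc=4 AaGgLlCC=8 AaGgLlCc=16 AaGgLlcc=8 AaGgllCC=4 AaGgllCc=8 AaGgllcc=4 AaggLLCC=4 AaggLLCc=8 AaggLLcc=4 AaggLlCC=8 AaggLlCc=16 AaggLlcc=8 AaggllCC=4 AaggllCc=8 Aaggllcc=4
Aaggllcc hits 4/256; gcd=4; 4÷4/256÷4 = 1/64

P(Aaggllcc) = 1/64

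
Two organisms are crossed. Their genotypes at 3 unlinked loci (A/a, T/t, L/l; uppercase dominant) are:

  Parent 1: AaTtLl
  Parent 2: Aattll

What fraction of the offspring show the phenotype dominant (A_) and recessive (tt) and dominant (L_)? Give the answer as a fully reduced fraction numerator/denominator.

P(A_ tt L_) = 3/16

AaTtLl gametes: ATL×1, ATl×1, AtL×1, Atl×1, aTL×1, aTl×1, atL×1, atl×1
Aattll gametes: Atl×4, atl×4
AaTtLl×Aattll grid (8·8=64): AATtLl=4 AATtll=4 AAttLl=4 AAttll=4 AaTtLl=8 AaTtll=8 AattLl=8 Aattll=8 aaTtLl=4 aaTtll=4 aattLl=4 aattll=4
A_ tt L_ hits 12/64; gcd=4; 12÷4/64÷4 = 3/16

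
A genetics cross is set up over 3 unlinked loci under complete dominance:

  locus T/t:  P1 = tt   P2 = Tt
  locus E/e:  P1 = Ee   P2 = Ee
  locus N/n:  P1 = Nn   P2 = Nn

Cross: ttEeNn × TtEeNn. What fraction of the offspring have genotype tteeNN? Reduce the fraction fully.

ttEeNn gametes: tEN×2, tEn×2, teN×2, ten×2
TtEeNn gametes: TEN×1, TEn×1, TeN×1, Ten×1, tEN×1, tEn×1, teN×1, ten×1
ttEeNn×TtEeNn grid (8·8=64): TtEENN=2 TtEENn=4 TtEEnn=2 TtEeNN=4 TtEeNn=8 TtEenn=4 TteeNN=2 TteeNn=4 Tteenn=2 ttEENN=2 ttEENn=4 ttEEnn=2 ttEeNN=4 ttEeNn=8 ttEenn=4 tteeNN=2 tteeNn=4 tteenn=2
tteeNN hits 2/64; gcd=2; 2÷2/64÷2 = 1/32

P(tteeNN) = 1/32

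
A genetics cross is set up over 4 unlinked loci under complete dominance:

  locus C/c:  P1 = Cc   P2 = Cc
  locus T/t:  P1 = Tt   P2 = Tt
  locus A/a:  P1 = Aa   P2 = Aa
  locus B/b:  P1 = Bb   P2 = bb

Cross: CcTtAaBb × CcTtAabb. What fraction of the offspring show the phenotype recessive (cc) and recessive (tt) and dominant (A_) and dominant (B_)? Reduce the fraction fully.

P(cc tt A_ B_) = 3/128

CcTtAaBb gametes: CTAB×1, CTAb×1, CTaB×1, CTab×1, CtAB×1, CtAb×1, CtaB×1, Ctab×1, cTAB×1, cTAb×1, cTaB×1, cTab×1, ctAB×1, ctAb×1, ctaB×1, ctab×1
CcTtAabb gametes: CTAb×2, CTab×2, CtAb×2, Ctab×2, cTAb×2, cTab×2, ctAb×2, ctab×2
CcTtAaBb×CcTtAabb grid (16·16=256): CCTTAABb=2 CCTTAAbb=2 CCTTAaBb=4 CCTTAabb=4 CCTTaaBb=2 CCTTaabb=2 CCTtAABb=4 CCTtAAbb=4 CCTtAaBb=8 CCTtAabb=8 CCTtaaBb=4 CCTtaabb=4 CCttAABb=2 CCttAAbb=2 CCttAaBb=4 CCttAabb=4 CCttaaBb=2 CCttaabb=2 CcTTAABb=4 CcTTAAbb=4 CcTTAaBb=8 CcTTAabb=8 CcTTaaBb=4 CcTTaabb=4 CcTtAABb=8 CcTtAAbb=8 CcTtAaBb=16 CcTtAabb=16 CcTtaaBb=8 CcTtaabb=8 CcttAABb=4 CcttAAbb=4 CcttAaBb=8 CcttAabb=8 CcttaaBb=4 Ccttaabb=4 ccTTAABb=2 ccTTAAbb=2 ccTTAaBb=4 ccTTAabb=4 ccTTaaBb=2 ccTTaabb=2 ccTtAABb=4 ccTtAAbb=4 ccTtAaBb=8 ccTtAabb=8 ccTtaaBb=4 ccTtaabb=4 ccttAABb=2 ccttAAbb=2 ccttAaBb=4 ccttAabb=4 ccttaaBb=2 ccttaabb=2
cc tt A_ B_ hits 6/256; gcd=2; 6÷2/256÷2 = 3/128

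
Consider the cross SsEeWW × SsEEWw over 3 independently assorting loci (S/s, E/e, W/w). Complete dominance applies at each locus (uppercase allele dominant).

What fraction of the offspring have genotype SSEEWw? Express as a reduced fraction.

P(SSEEWw) = 1/16

SsEeWW gametes: SEW×2, SeW×2, sEW×2, seW×2
SsEEWw gametes: SEW×2, SEw×2, sEW×2, sEw×2
SsEeWW×SsEEWw grid (8·8=64): SSEEWW=4 SSEEWw=4 SSEeWW=4 SSEeWw=4 SsEEWW=8 SsEEWw=8 SsEeWW=8 SsEeWw=8 ssEEWW=4 ssEEWw=4 ssEeWW=4 ssEeWw=4
SSEEWw hits 4/64; gcd=4; 4÷4/64÷4 = 1/16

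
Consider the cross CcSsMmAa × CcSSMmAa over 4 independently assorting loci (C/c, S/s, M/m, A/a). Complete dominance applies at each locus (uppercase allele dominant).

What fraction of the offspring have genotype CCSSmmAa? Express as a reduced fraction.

CcSsMmAa gametes: CSMA×1, CSMa×1, CSmA×1, CSma×1, CsMA×1, CsMa×1, CsmA×1, Csma×1, cSMA×1, cSMa×1, cSmA×1, cSma×1, csMA×1, csMa×1, csmA×1, csma×1
CcSSMmAa gametes: CSMA×2, CSMa×2, CSmA×2, CSma×2, cSMA×2, cSMa×2, cSmA×2, cSma×2
CcSsMmAa×CcSSMmAa grid (16·16=256): CCSSMMAA=2 CCSSMMAa=4 CCSSMMaa=2 CCSSMmAA=4 CCSSMmAa=8 CCSSMmaa=4 CCSSmmAA=2 CCSSmmAa=4 CCSSmmaa=2 CCSsMMAA=2 CCSsMMAa=4 CCSsMMaa=2 CCSsMmAA=4 CCSsMmAa=8 CCSsMmaa=4 CCSsmmAA=2 CCSsmmAa=4 CCSsmmaa=2 CcSSMMAA=4 CcSSMMAa=8 CcSSMMaa=4 CcSSMmAA=8 CcSSMmAa=16 CcSSMmaa=8 CcSSmmAA=4 CcSSmmAa=8 CcSSmmaa=4 CcSsMMAA=4 CcSsMMAa=8 CcSsMMaa=4 CcSsMmAA=8 CcSsMmAa=16 CcSsMmaa=8 CcSsmmAA=4 CcSsmmAa=8 CcSsmmaa=4 ccSSMMAA=2 ccSSMMAa=4 ccSSMMaa=2 ccSSMmAA=4 ccSSMmAa=8 ccSSMmaa=4 ccSSmmAA=2 ccSSmmAa=4 ccSSmmaa=2 ccSsMMAA=2 ccSsMMAa=4 ccSsMMaa=2 ccSsMmAA=4 ccSsMmAa=8 ccSsMmaa=4 ccSsmmAA=2 ccSsmmAa=4 ccSsmmaa=2
CCSSmmAa hits 4/256; gcd=4; 4÷4/256÷4 = 1/64

P(CCSSmmAa) = 1/64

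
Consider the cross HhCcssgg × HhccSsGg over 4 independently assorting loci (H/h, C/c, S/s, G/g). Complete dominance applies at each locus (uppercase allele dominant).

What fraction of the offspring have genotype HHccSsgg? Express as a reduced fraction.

HhCcssgg gametes: HCsg×4, Hcsg×4, hCsg×4, hcsg×4
HhccSsGg gametes: HcSG×2, HcSg×2, HcsG×2, Hcsg×2, hcSG×2, hcSg×2, hcsG×2, hcsg×2
HhCcssgg×HhccSsGg grid (16·16=256): HHCcSsGg=8 HHCcSsgg=8 HHCcssGg=8 HHCcssgg=8 HHccSsGg=8 HHccSsgg=8 HHccssGg=8 HHccssgg=8 HhCcSsGg=16 HhCcSsgg=16 HhCcssGg=16 HhCcssgg=16 HhccSsGg=16 HhccSsgg=16 HhccssGg=16 Hhccssgg=16 hhCcSsGg=8 hhCcSsgg=8 hhCcssGg=8 hhCcssgg=8 hhccSsGg=8 hhccSsgg=8 hhccssGg=8 hhccssgg=8
HHccSsgg hits 8/256; gcd=8; 8÷8/256÷8 = 1/32

P(HHccSsgg) = 1/32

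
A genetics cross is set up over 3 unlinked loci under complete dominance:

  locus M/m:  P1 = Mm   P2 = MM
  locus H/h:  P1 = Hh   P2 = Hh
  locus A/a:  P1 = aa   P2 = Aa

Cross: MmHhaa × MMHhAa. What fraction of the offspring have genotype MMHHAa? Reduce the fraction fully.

MmHhaa gametes: MHa×2, Mha×2, mHa×2, mha×2
MMHhAa gametes: MHA×2, MHa×2, MhA×2, Mha×2
MmHhaa×MMHhAa grid (8·8=64): MMHHAa=4 MMHHaa=4 MMHhAa=8 MMHhaa=8 MMhhAa=4 MMhhaa=4 MmHHAa=4 MmHHaa=4 MmHhAa=8 MmHhaa=8 MmhhAa=4 Mmhhaa=4
MMHHAa hits 4/64; gcd=4; 4÷4/64÷4 = 1/16

P(MMHHAa) = 1/16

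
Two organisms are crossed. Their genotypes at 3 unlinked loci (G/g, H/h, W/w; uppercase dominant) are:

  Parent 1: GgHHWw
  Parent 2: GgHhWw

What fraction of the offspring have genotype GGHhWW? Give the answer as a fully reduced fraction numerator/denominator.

GgHHWw gametes: GHW×2, GHw×2, gHW×2, gHw×2
GgHhWw gametes: GHW×1, GHw×1, GhW×1, Ghw×1, gHW×1, gHw×1, ghW×1, ghw×1
GgHHWw×GgHhWw grid (8·8=64): GGHHWW=2 GGHHWw=4 GGHHww=2 GGHhWW=2 GGHhWw=4 GGHhww=2 GgHHWW=4 GgHHWw=8 GgHHww=4 GgHhWW=4 GgHhWw=8 GgHhww=4 ggHHWW=2 ggHHWw=4 ggHHww=2 ggHhWW=2 ggHhWw=4 ggHhww=2
GGHhWW hits 2/64; gcd=2; 2÷2/64÷2 = 1/32

P(GGHhWW) = 1/32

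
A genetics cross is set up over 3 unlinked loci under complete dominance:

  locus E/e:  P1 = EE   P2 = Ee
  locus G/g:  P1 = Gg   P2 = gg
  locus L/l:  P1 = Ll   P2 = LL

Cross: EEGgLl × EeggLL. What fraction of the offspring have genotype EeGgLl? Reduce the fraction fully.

EEGgLl gametes: EGL×2, EGl×2, EgL×2, Egl×2
EeggLL gametes: EgL×4, egL×4
EEGgLl×EeggLL grid (8·8=64): EEGgLL=8 EEGgLl=8 EEggLL=8 EEggLl=8 EeGgLL=8 EeGgLl=8 EeggLL=8 EeggLl=8
EeGgLl hits 8/64; gcd=8; 8÷8/64÷8 = 1/8

P(EeGgLl) = 1/8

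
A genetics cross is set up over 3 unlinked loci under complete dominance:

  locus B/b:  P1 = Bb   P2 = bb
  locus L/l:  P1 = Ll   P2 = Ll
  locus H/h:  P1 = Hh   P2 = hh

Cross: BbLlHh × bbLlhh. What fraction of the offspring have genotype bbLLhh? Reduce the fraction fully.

BbLlHh gametes: BLH×1, BLh×1, BlH×1, Blh×1, bLH×1, bLh×1, blH×1, blh×1
bbLlhh gametes: bLh×4, blh×4
BbLlHh×bbLlhh grid (8·8=64): BbLLHh=4 BbLLhh=4 BbLlHh=8 BbLlhh=8 BbllHh=4 Bbllhh=4 bbLLHh=4 bbLLhh=4 bbLlHh=8 bbLlhh=8 bbllHh=4 bbllhh=4
bbLLhh hits 4/64; gcd=4; 4÷4/64÷4 = 1/16

P(bbLLhh) = 1/16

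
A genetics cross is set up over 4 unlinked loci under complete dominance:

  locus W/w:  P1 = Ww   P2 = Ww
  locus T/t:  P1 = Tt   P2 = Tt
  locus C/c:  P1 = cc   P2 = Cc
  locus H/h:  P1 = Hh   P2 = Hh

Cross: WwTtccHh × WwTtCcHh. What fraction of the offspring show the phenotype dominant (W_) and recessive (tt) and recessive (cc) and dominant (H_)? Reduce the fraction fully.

P(W_ tt cc H_) = 9/128

WwTtccHh gametes: WTcH×2, WTch×2, WtcH×2, Wtch×2, wTcH×2, wTch×2, wtcH×2, wtch×2
WwTtCcHh gametes: WTCH×1, WTCh×1, WTcH×1, WTch×1, WtCH×1, WtCh×1, WtcH×1, Wtch×1, wTCH×1, wTCh×1, wTcH×1, wTch×1, wtCH×1, wtCh×1, wtcH×1, wtch×1
WwTtccHh×WwTtCcHh grid (16·16=256): WWTTCcHH=2 WWTTCcHh=4 WWTTCchh=2 WWTTccHH=2 WWTTccHh=4 WWTTcchh=2 WWTtCcHH=4 WWTtCcHh=8 WWTtCchh=4 WWTtccHH=4 WWTtccHh=8 WWTtcchh=4 WWttCcHH=2 WWttCcHh=4 WWttCchh=2 WWttccHH=2 WWttccHh=4 WWttcchh=2 WwTTCcHH=4 WwTTCcHh=8 WwTTCchh=4 WwTTccHH=4 WwTTccHh=8 WwTTcchh=4 WwTtCcHH=8 WwTtCcHh=16 WwTtCchh=8 WwTtccHH=8 WwTtccHh=16 WwTtcchh=8 WwttCcHH=4 WwttCcHh=8 WwttCchh=4 WwttccHH=4 WwttccHh=8 Wwttcchh=4 wwTTCcHH=2 wwTTCcHh=4 wwTTCchh=2 wwTTccHH=2 wwTTccHh=4 wwTTcchh=2 wwTtCcHH=4 wwTtCcHh=8 wwTtCchh=4 wwTtccHH=4 wwTtccHh=8 wwTtcchh=4 wwttCcHH=2 wwttCcHh=4 wwttCchh=2 wwttccHH=2 wwttccHh=4 wwttcchh=2
W_ tt cc H_ hits 18/256; gcd=2; 18÷2/256÷2 = 9/128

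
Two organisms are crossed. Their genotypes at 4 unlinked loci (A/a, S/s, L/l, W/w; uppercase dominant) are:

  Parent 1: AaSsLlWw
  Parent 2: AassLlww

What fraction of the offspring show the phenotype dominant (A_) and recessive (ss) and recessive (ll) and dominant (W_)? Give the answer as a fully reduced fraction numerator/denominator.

P(A_ ss ll W_) = 3/64

AaSsLlWw gametes: ASLW×1, ASLw×1, ASlW×1, ASlw×1, AsLW×1, AsLw×1, AslW×1, Aslw×1, aSLW×1, aSLw×1, aSlW×1, aSlw×1, asLW×1, asLw×1, aslW×1, aslw×1
AassLlww gametes: AsLw×4, Aslw×4, asLw×4, aslw×4
AaSsLlWw×AassLlww grid (16·16=256): AASsLLWw=4 AASsLLww=4 AASsLlWw=8 AASsLlww=8 AASsllWw=4 AASsllww=4 AAssLLWw=4 AAssLLww=4 AAssLlWw=8 AAssLlww=8 AAssllWw=4 AAssllww=4 AaSsLLWw=8 AaSsLLww=8 AaSsLlWw=16 AaSsLlww=16 AaSsllWw=8 AaSsllww=8 AassLLWw=8 AassLLww=8 AassLlWw=16 AassLlww=16 AassllWw=8 Aassllww=8 aaSsLLWw=4 aaSsLLww=4 aaSsLlWw=8 aaSsLlww=8 aaSsllWw=4 aaSsllww=4 aassLLWw=4 aassLLww=4 aassLlWw=8 aassLlww=8 aassllWw=4 aassllww=4
A_ ss ll W_ hits 12/256; gcd=4; 12÷4/256÷4 = 3/64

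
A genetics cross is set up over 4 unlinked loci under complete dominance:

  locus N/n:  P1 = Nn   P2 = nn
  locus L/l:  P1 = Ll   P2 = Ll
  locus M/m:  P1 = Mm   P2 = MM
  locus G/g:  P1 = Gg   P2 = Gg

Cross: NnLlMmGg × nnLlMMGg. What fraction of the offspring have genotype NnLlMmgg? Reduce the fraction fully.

NnLlMmGg gametes: NLMG×1, NLMg×1, NLmG×1, NLmg×1, NlMG×1, NlMg×1, NlmG×1, Nlmg×1, nLMG×1, nLMg×1, nLmG×1, nLmg×1, nlMG×1, nlMg×1, nlmG×1, nlmg×1
nnLlMMGg gametes: nLMG×4, nLMg×4, nlMG×4, nlMg×4
NnLlMmGg×nnLlMMGg grid (16·16=256): NnLLMMGG=4 NnLLMMGg=8 NnLLMMgg=4 NnLLMmGG=4 NnLLMmGg=8 NnLLMmgg=4 NnLlMMGG=8 NnLlMMGg=16 NnLlMMgg=8 NnLlMmGG=8 NnLlMmGg=16 NnLlMmgg=8 NnllMMGG=4 NnllMMGg=8 NnllMMgg=4 NnllMmGG=4 NnllMmGg=8 NnllMmgg=4 nnLLMMGG=4 nnLLMMGg=8 nnLLMMgg=4 nnLLMmGG=4 nnLLMmGg=8 nnLLMmgg=4 nnLlMMGG=8 nnLlMMGg=16 nnLlMMgg=8 nnLlMmGG=8 nnLlMmGg=16 nnLlMmgg=8 nnllMMGG=4 nnllMMGg=8 nnllMMgg=4 nnllMmGG=4 nnllMmGg=8 nnllMmgg=4
NnLlMmgg hits 8/256; gcd=8; 8÷8/256÷8 = 1/32

P(NnLlMmgg) = 1/32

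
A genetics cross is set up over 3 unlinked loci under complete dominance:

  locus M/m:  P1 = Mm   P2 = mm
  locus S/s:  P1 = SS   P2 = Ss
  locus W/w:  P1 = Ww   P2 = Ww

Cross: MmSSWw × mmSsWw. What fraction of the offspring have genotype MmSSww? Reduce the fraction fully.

MmSSWw gametes: MSW×2, MSw×2, mSW×2, mSw×2
mmSsWw gametes: mSW×2, mSw×2, msW×2, msw×2
MmSSWw×mmSsWw grid (8·8=64): MmSSWW=4 MmSSWw=8 MmSSww=4 MmSsWW=4 MmSsWw=8 MmSsww=4 mmSSWW=4 mmSSWw=8 mmSSww=4 mmSsWW=4 mmSsWw=8 mmSsww=4
MmSSww hits 4/64; gcd=4; 4÷4/64÷4 = 1/16

P(MmSSww) = 1/16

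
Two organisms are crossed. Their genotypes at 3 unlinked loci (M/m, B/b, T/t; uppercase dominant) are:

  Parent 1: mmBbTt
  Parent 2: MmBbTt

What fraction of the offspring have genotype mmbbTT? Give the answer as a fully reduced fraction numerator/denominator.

mmBbTt gametes: mBT×2, mBt×2, mbT×2, mbt×2
MmBbTt gametes: MBT×1, MBt×1, MbT×1, Mbt×1, mBT×1, mBt×1, mbT×1, mbt×1
mmBbTt×MmBbTt grid (8·8=64): MmBBTT=2 MmBBTt=4 MmBBtt=2 MmBbTT=4 MmBbTt=8 MmBbtt=4 MmbbTT=2 MmbbTt=4 Mmbbtt=2 mmBBTT=2 mmBBTt=4 mmBBtt=2 mmBbTT=4 mmBbTt=8 mmBbtt=4 mmbbTT=2 mmbbTt=4 mmbbtt=2
mmbbTT hits 2/64; gcd=2; 2÷2/64÷2 = 1/32

P(mmbbTT) = 1/32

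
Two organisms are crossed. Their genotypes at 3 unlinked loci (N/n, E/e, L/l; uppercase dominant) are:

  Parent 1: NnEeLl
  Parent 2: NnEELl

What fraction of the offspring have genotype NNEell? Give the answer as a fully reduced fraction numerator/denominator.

NnEeLl gametes: NEL×1, NEl×1, NeL×1, Nel×1, nEL×1, nEl×1, neL×1, nel×1
NnEELl gametes: NEL×2, NEl×2, nEL×2, nEl×2
NnEeLl×NnEELl grid (8·8=64): NNEELL=2 NNEELl=4 NNEEll=2 NNEeLL=2 NNEeLl=4 NNEell=2 NnEELL=4 NnEELl=8 NnEEll=4 NnEeLL=4 NnEeLl=8 NnEell=4 nnEELL=2 nnEELl=4 nnEEll=2 nnEeLL=2 nnEeLl=4 nnEell=2
NNEell hits 2/64; gcd=2; 2÷2/64÷2 = 1/32

P(NNEell) = 1/32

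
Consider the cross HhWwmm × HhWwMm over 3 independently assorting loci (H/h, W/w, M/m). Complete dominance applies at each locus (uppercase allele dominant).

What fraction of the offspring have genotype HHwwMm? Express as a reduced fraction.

HhWwmm gametes: HWm×2, Hwm×2, hWm×2, hwm×2
HhWwMm gametes: HWM×1, HWm×1, HwM×1, Hwm×1, hWM×1, hWm×1, hwM×1, hwm×1
HhWwmm×HhWwMm grid (8·8=64): HHWWMm=2 HHWWmm=2 HHWwMm=4 HHWwmm=4 HHwwMm=2 HHwwmm=2 HhWWMm=4 HhWWmm=4 HhWwMm=8 HhWwmm=8 HhwwMm=4 Hhwwmm=4 hhWWMm=2 hhWWmm=2 hhWwMm=4 hhWwmm=4 hhwwMm=2 hhwwmm=2
HHwwMm hits 2/64; gcd=2; 2÷2/64÷2 = 1/32

P(HHwwMm) = 1/32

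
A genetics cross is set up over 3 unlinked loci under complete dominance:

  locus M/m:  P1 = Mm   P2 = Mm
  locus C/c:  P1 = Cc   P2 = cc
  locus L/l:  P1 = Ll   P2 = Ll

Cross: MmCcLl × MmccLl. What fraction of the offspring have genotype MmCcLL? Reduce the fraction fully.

MmCcLl gametes: MCL×1, MCl×1, McL×1, Mcl×1, mCL×1, mCl×1, mcL×1, mcl×1
MmccLl gametes: McL×2, Mcl×2, mcL×2, mcl×2
MmCcLl×MmccLl grid (8·8=64): MMCcLL=2 MMCcLl=4 MMCcll=2 MMccLL=2 MMccLl=4 MMccll=2 MmCcLL=4 MmCcLl=8 MmCcll=4 MmccLL=4 MmccLl=8 Mmccll=4 mmCcLL=2 mmCcLl=4 mmCcll=2 mmccLL=2 mmccLl=4 mmccll=2
MmCcLL hits 4/64; gcd=4; 4÷4/64÷4 = 1/16

P(MmCcLL) = 1/16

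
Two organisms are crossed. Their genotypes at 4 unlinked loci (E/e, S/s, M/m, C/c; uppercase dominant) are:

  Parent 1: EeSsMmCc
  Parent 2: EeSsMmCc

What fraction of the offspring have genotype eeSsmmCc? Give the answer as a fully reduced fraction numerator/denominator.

P(eeSsmmCc) = 1/64

EeSsMmCc gametes: ESMC×1, ESMc×1, ESmC×1, ESmc×1, EsMC×1, EsMc×1, EsmC×1, Esmc×1, eSMC×1, eSMc×1, eSmC×1, eSmc×1, esMC×1, esMc×1, esmC×1, esmc×1
EeSsMmCc gametes: ESMC×1, ESMc×1, ESmC×1, ESmc×1, EsMC×1, EsMc×1, EsmC×1, Esmc×1, eSMC×1, eSMc×1, eSmC×1, eSmc×1, esMC×1, esMc×1, esmC×1, esmc×1
EeSsMmCc×EeSsMmCc grid (16·16=256): EESSMMCC=1 EESSMMCc=2 EESSMMcc=1 EESSMmCC=2 EESSMmCc=4 EESSMmcc=2 EESSmmCC=1 EESSmmCc=2 EESSmmcc=1 EESsMMCC=2 EESsMMCc=4 EESsMMcc=2 EESsMmCC=4 EESsMmCc=8 EESsMmcc=4 EESsmmCC=2 EESsmmCc=4 EESsmmcc=2 EEssMMCC=1 EEssMMCc=2 EEssMMcc=1 EEssMmCC=2 EEssMmCc=4 EEssMmcc=2 EEssmmCC=1 EEssmmCc=2 EEssmmcc=1 EeSSMMCC=2 EeSSMMCc=4 EeSSMMcc=2 EeSSMmCC=4 EeSSMmCc=8 EeSSMmcc=4 EeSSmmCC=2 EeSSmmCc=4 EeSSmmcc=2 EeSsMMCC=4 EeSsMMCc=8 EeSsMMcc=4 EeSsMmCC=8 EeSsMmCc=16 EeSsMmcc=8 EeSsmmCC=4 EeSsmmCc=8 EeSsmmcc=4 EessMMCC=2 EessMMCc=4 EessMMcc=2 EessMmCC=4 EessMmCc=8 EessMmcc=4 EessmmCC=2 EessmmCc=4 Eessmmcc=2 eeSSMMCC=1 eeSSMMCc=2 eeSSMMcc=1 eeSSMmCC=2 eeSSMmCc=4 eeSSMmcc=2 eeSSmmCC=1 eeSSmmCc=2 eeSSmmcc=1 eeSsMMCC=2 eeSsMMCc=4 eeSsMMcc=2 eeSsMmCC=4 eeSsMmCc=8 eeSsMmcc=4 eeSsmmCC=2 eeSsmmCc=4 eeSsmmcc=2 eessMMCC=1 eessMMCc=2 eessMMcc=1 eessMmCC=2 eessMmCc=4 eessMmcc=2 eessmmCC=1 eessmmCc=2 eessmmcc=1
eeSsmmCc hits 4/256; gcd=4; 4÷4/256÷4 = 1/64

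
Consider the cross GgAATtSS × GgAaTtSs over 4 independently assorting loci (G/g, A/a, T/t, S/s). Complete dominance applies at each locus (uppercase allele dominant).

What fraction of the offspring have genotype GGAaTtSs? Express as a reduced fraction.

P(GGAaTtSs) = 1/32

GgAATtSS gametes: GATS×4, GAtS×4, gATS×4, gAtS×4
GgAaTtSs gametes: GATS×1, GATs×1, GAtS×1, GAts×1, GaTS×1, GaTs×1, GatS×1, Gats×1, gATS×1, gATs×1, gAtS×1, gAts×1, gaTS×1, gaTs×1, gatS×1, gats×1
GgAATtSS×GgAaTtSs grid (16·16=256): GGAATTSS=4 GGAATTSs=4 GGAATtSS=8 GGAATtSs=8 GGAAttSS=4 GGAAttSs=4 GGAaTTSS=4 GGAaTTSs=4 GGAaTtSS=8 GGAaTtSs=8 GGAattSS=4 GGAattSs=4 GgAATTSS=8 GgAATTSs=8 GgAATtSS=16 GgAATtSs=16 GgAAttSS=8 GgAAttSs=8 GgAaTTSS=8 GgAaTTSs=8 GgAaTtSS=16 GgAaTtSs=16 GgAattSS=8 GgAattSs=8 ggAATTSS=4 ggAATTSs=4 ggAATtSS=8 ggAATtSs=8 ggAAttSS=4 ggAAttSs=4 ggAaTTSS=4 ggAaTTSs=4 ggAaTtSS=8 ggAaTtSs=8 ggAattSS=4 ggAattSs=4
GGAaTtSs hits 8/256; gcd=8; 8÷8/256÷8 = 1/32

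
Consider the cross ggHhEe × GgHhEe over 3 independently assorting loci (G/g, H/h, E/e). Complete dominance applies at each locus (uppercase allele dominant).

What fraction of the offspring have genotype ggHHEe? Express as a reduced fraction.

ggHhEe gametes: gHE×2, gHe×2, ghE×2, ghe×2
GgHhEe gametes: GHE×1, GHe×1, GhE×1, Ghe×1, gHE×1, gHe×1, ghE×1, ghe×1
ggHhEe×GgHhEe grid (8·8=64): GgHHEE=2 GgHHEe=4 GgHHee=2 GgHhEE=4 GgHhEe=8 GgHhee=4 GghhEE=2 GghhEe=4 Gghhee=2 ggHHEE=2 ggHHEe=4 ggHHee=2 ggHhEE=4 ggHhEe=8 ggHhee=4 gghhEE=2 gghhEe=4 gghhee=2
ggHHEe hits 4/64; gcd=4; 4÷4/64÷4 = 1/16

P(ggHHEe) = 1/16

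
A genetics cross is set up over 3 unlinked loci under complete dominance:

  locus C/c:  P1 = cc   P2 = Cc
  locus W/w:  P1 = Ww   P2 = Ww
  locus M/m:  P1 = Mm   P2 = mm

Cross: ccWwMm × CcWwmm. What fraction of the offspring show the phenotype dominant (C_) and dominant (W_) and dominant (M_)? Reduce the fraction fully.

P(C_ W_ M_) = 3/16

ccWwMm gametes: cWM×2, cWm×2, cwM×2, cwm×2
CcWwmm gametes: CWm×2, Cwm×2, cWm×2, cwm×2
ccWwMm×CcWwmm grid (8·8=64): CcWWMm=4 CcWWmm=4 CcWwMm=8 CcWwmm=8 CcwwMm=4 Ccwwmm=4 ccWWMm=4 ccWWmm=4 ccWwMm=8 ccWwmm=8 ccwwMm=4 ccwwmm=4
C_ W_ M_ hits 12/64; gcd=4; 12÷4/64÷4 = 3/16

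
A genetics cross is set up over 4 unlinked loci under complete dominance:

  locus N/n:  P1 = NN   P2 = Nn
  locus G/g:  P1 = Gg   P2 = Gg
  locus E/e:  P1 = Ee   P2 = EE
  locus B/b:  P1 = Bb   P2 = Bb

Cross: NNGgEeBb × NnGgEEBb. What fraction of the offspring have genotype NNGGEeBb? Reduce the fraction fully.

NNGgEeBb gametes: NGEB×2, NGEb×2, NGeB×2, NGeb×2, NgEB×2, NgEb×2, NgeB×2, Ngeb×2
NnGgEEBb gametes: NGEB×2, NGEb×2, NgEB×2, NgEb×2, nGEB×2, nGEb×2, ngEB×2, ngEb×2
NNGgEeBb×NnGgEEBb grid (16·16=256): NNGGEEBB=4 NNGGEEBb=8 NNGGEEbb=4 NNGGEeBB=4 NNGGEeBb=8 NNGGEebb=4 NNGgEEBB=8 NNGgEEBb=16 NNGgEEbb=8 NNGgEeBB=8 NNGgEeBb=16 NNGgEebb=8 NNggEEBB=4 NNggEEBb=8 NNggEEbb=4 NNggEeBB=4 NNggEeBb=8 NNggEebb=4 NnGGEEBB=4 NnGGEEBb=8 NnGGEEbb=4 NnGGEeBB=4 NnGGEeBb=8 NnGGEebb=4 NnGgEEBB=8 NnGgEEBb=16 NnGgEEbb=8 NnGgEeBB=8 NnGgEeBb=16 NnGgEebb=8 NnggEEBB=4 NnggEEBb=8 NnggEEbb=4 NnggEeBB=4 NnggEeBb=8 NnggEebb=4
NNGGEeBb hits 8/256; gcd=8; 8÷8/256÷8 = 1/32

P(NNGGEeBb) = 1/32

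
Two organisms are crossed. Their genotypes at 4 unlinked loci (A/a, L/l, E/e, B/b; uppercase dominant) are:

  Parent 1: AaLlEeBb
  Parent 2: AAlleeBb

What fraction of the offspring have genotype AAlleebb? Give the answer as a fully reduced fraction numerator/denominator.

AaLlEeBb gametes: ALEB×1, ALEb×1, ALeB×1, ALeb×1, AlEB×1, AlEb×1, AleB×1, Aleb×1, aLEB×1, aLEb×1, aLeB×1, aLeb×1, alEB×1, alEb×1, aleB×1, aleb×1
AAlleeBb gametes: AleB×8, Aleb×8
AaLlEeBb×AAlleeBb grid (16·16=256): AALlEeBB=8 AALlEeBb=16 AALlEebb=8 AALleeBB=8 AALleeBb=16 AALleebb=8 AAllEeBB=8 AAllEeBb=16 AAllEebb=8 AAlleeBB=8 AAlleeBb=16 AAlleebb=8 AaLlEeBB=8 AaLlEeBb=16 AaLlEebb=8 AaLleeBB=8 AaLleeBb=16 AaLleebb=8 AallEeBB=8 AallEeBb=16 AallEebb=8 AalleeBB=8 AalleeBb=16 Aalleebb=8
AAlleebb hits 8/256; gcd=8; 8÷8/256÷8 = 1/32

P(AAlleebb) = 1/32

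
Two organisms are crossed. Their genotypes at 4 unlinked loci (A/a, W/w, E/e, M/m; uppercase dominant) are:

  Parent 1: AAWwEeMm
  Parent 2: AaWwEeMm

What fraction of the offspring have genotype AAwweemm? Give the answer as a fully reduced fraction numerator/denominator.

AAWwEeMm gametes: AWEM×2, AWEm×2, AWeM×2, AWem×2, AwEM×2, AwEm×2, AweM×2, Awem×2
AaWwEeMm gametes: AWEM×1, AWEm×1, AWeM×1, AWem×1, AwEM×1, AwEm×1, AweM×1, Awem×1, aWEM×1, aWEm×1, aWeM×1, aWem×1, awEM×1, awEm×1, aweM×1, awem×1
AAWwEeMm×AaWwEeMm grid (16·16=256): AAWWEEMM=2 AAWWEEMm=4 AAWWEEmm=2 AAWWEeMM=4 AAWWEeMm=8 AAWWEemm=4 AAWWeeMM=2 AAWWeeMm=4 AAWWeemm=2 AAWwEEMM=4 AAWwEEMm=8 AAWwEEmm=4 AAWwEeMM=8 AAWwEeMm=16 AAWwEemm=8 AAWweeMM=4 AAWweeMm=8 AAWweemm=4 AAwwEEMM=2 AAwwEEMm=4 AAwwEEmm=2 AAwwEeMM=4 AAwwEeMm=8 AAwwEemm=4 AAwweeMM=2 AAwweeMm=4 AAwweemm=2 AaWWEEMM=2 AaWWEEMm=4 AaWWEEmm=2 AaWWEeMM=4 AaWWEeMm=8 AaWWEemm=4 AaWWeeMM=2 AaWWeeMm=4 AaWWeemm=2 AaWwEEMM=4 AaWwEEMm=8 AaWwEEmm=4 AaWwEeMM=8 AaWwEeMm=16 AaWwEemm=8 AaWweeMM=4 AaWweeMm=8 AaWweemm=4 AawwEEMM=2 AawwEEMm=4 AawwEEmm=2 AawwEeMM=4 AawwEeMm=8 AawwEemm=4 AawweeMM=2 AawweeMm=4 Aawweemm=2
AAwweemm hits 2/256; gcd=2; 2÷2/256÷2 = 1/128

P(AAwweemm) = 1/128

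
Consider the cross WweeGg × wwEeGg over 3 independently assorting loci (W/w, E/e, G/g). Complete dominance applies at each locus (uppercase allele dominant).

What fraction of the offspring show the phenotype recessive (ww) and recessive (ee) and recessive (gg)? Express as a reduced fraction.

WweeGg gametes: WeG×2, Weg×2, weG×2, weg×2
wwEeGg gametes: wEG×2, wEg×2, weG×2, weg×2
WweeGg×wwEeGg grid (8·8=64): WwEeGG=4 WwEeGg=8 WwEegg=4 WweeGG=4 WweeGg=8 Wweegg=4 wwEeGG=4 wwEeGg=8 wwEegg=4 wweeGG=4 wweeGg=8 wweegg=4
ww ee gg hits 4/64; gcd=4; 4÷4/64÷4 = 1/16

P(ww ee gg) = 1/16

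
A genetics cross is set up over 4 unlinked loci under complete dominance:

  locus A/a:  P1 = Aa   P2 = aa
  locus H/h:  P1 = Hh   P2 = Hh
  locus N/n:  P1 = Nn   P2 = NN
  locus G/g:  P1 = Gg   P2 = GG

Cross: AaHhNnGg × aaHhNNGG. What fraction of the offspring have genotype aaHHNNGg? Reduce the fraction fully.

P(aaHHNNGg) = 1/32

AaHhNnGg gametes: AHNG×1, AHNg×1, AHnG×1, AHng×1, AhNG×1, AhNg×1, AhnG×1, Ahng×1, aHNG×1, aHNg×1, aHnG×1, aHng×1, ahNG×1, ahNg×1, ahnG×1, ahng×1
aaHhNNGG gametes: aHNG×8, ahNG×8
AaHhNnGg×aaHhNNGG grid (16·16=256): AaHHNNGG=8 AaHHNNGg=8 AaHHNnGG=8 AaHHNnGg=8 AaHhNNGG=16 AaHhNNGg=16 AaHhNnGG=16 AaHhNnGg=16 AahhNNGG=8 AahhNNGg=8 AahhNnGG=8 AahhNnGg=8 aaHHNNGG=8 aaHHNNGg=8 aaHHNnGG=8 aaHHNnGg=8 aaHhNNGG=16 aaHhNNGg=16 aaHhNnGG=16 aaHhNnGg=16 aahhNNGG=8 aahhNNGg=8 aahhNnGG=8 aahhNnGg=8
aaHHNNGg hits 8/256; gcd=8; 8÷8/256÷8 = 1/32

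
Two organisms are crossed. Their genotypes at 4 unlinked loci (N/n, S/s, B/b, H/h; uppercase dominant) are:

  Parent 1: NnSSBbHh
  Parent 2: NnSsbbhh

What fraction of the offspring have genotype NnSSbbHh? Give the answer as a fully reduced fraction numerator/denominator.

P(NnSSbbHh) = 1/16

NnSSBbHh gametes: NSBH×2, NSBh×2, NSbH×2, NSbh×2, nSBH×2, nSBh×2, nSbH×2, nSbh×2
NnSsbbhh gametes: NSbh×4, Nsbh×4, nSbh×4, nsbh×4
NnSSBbHh×NnSsbbhh grid (16·16=256): NNSSBbHh=8 NNSSBbhh=8 NNSSbbHh=8 NNSSbbhh=8 NNSsBbHh=8 NNSsBbhh=8 NNSsbbHh=8 NNSsbbhh=8 NnSSBbHh=16 NnSSBbhh=16 NnSSbbHh=16 NnSSbbhh=16 NnSsBbHh=16 NnSsBbhh=16 NnSsbbHh=16 NnSsbbhh=16 nnSSBbHh=8 nnSSBbhh=8 nnSSbbHh=8 nnSSbbhh=8 nnSsBbHh=8 nnSsBbhh=8 nnSsbbHh=8 nnSsbbhh=8
NnSSbbHh hits 16/256; gcd=16; 16÷16/256÷16 = 1/16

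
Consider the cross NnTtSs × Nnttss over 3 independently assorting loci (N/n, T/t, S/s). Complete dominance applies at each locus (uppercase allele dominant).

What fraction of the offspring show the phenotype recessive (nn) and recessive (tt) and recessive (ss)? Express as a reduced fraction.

P(nn tt ss) = 1/16

NnTtSs gametes: NTS×1, NTs×1, NtS×1, Nts×1, nTS×1, nTs×1, ntS×1, nts×1
Nnttss gametes: Nts×4, nts×4
NnTtSs×Nnttss grid (8·8=64): NNTtSs=4 NNTtss=4 NNttSs=4 NNttss=4 NnTtSs=8 NnTtss=8 NnttSs=8 Nnttss=8 nnTtSs=4 nnTtss=4 nnttSs=4 nnttss=4
nn tt ss hits 4/64; gcd=4; 4÷4/64÷4 = 1/16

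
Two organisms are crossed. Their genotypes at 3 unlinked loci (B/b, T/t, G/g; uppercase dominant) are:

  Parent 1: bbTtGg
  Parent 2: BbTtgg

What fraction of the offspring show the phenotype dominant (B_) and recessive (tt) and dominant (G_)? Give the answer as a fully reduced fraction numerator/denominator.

bbTtGg gametes: bTG×2, bTg×2, btG×2, btg×2
BbTtgg gametes: BTg×2, Btg×2, bTg×2, btg×2
bbTtGg×BbTtgg grid (8·8=64): BbTTGg=4 BbTTgg=4 BbTtGg=8 BbTtgg=8 BbttGg=4 Bbttgg=4 bbTTGg=4 bbTTgg=4 bbTtGg=8 bbTtgg=8 bbttGg=4 bbttgg=4
B_ tt G_ hits 4/64; gcd=4; 4÷4/64÷4 = 1/16

P(B_ tt G_) = 1/16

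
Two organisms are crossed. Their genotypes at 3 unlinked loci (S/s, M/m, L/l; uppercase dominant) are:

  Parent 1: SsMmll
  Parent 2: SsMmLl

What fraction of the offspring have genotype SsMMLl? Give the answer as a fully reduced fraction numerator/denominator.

SsMmll gametes: SMl×2, Sml×2, sMl×2, sml×2
SsMmLl gametes: SML×1, SMl×1, SmL×1, Sml×1, sML×1, sMl×1, smL×1, sml×1
SsMmll×SsMmLl grid (8·8=64): SSMMLl=2 SSMMll=2 SSMmLl=4 SSMmll=4 SSmmLl=2 SSmmll=2 SsMMLl=4 SsMMll=4 SsMmLl=8 SsMmll=8 SsmmLl=4 Ssmmll=4 ssMMLl=2 ssMMll=2 ssMmLl=4 ssMmll=4 ssmmLl=2 ssmmll=2
SsMMLl hits 4/64; gcd=4; 4÷4/64÷4 = 1/16

P(SsMMLl) = 1/16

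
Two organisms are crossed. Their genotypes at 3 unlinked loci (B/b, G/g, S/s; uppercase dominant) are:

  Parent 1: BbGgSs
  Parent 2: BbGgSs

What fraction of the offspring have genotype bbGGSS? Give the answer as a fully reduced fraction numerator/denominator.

BbGgSs gametes: BGS×1, BGs×1, BgS×1, Bgs×1, bGS×1, bGs×1, bgS×1, bgs×1
BbGgSs gametes: BGS×1, BGs×1, BgS×1, Bgs×1, bGS×1, bGs×1, bgS×1, bgs×1
BbGgSs×BbGgSs grid (8·8=64): BBGGSS=1 BBGGSs=2 BBGGss=1 BBGgSS=2 BBGgSs=4 BBGgss=2 BBggSS=1 BBggSs=2 BBggss=1 BbGGSS=2 BbGGSs=4 BbGGss=2 BbGgSS=4 BbGgSs=8 BbGgss=4 BbggSS=2 BbggSs=4 Bbggss=2 bbGGSS=1 bbGGSs=2 bbGGss=1 bbGgSS=2 bbGgSs=4 bbGgss=2 bbggSS=1 bbggSs=2 bbggss=1
bbGGSS hits 1/64; gcd=1; 1÷1/64÷1 = 1/64

P(bbGGSS) = 1/64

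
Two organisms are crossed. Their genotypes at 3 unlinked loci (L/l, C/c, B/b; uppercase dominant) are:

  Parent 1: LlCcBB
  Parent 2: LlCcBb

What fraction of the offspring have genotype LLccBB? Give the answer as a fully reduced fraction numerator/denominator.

LlCcBB gametes: LCB×2, LcB×2, lCB×2, lcB×2
LlCcBb gametes: LCB×1, LCb×1, LcB×1, Lcb×1, lCB×1, lCb×1, lcB×1, lcb×1
LlCcBB×LlCcBb grid (8·8=64): LLCCBB=2 LLCCBb=2 LLCcBB=4 LLCcBb=4 LLccBB=2 LLccBb=2 LlCCBB=4 LlCCBb=4 LlCcBB=8 LlCcBb=8 LlccBB=4 LlccBb=4 llCCBB=2 llCCBb=2 llCcBB=4 llCcBb=4 llccBB=2 llccBb=2
LLccBB hits 2/64; gcd=2; 2÷2/64÷2 = 1/32

P(LLccBB) = 1/32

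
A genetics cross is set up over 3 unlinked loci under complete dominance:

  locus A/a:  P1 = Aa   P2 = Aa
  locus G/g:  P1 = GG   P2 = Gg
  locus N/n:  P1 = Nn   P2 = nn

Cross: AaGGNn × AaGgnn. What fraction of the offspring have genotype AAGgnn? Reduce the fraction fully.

P(AAGgnn) = 1/16

AaGGNn gametes: AGN×2, AGn×2, aGN×2, aGn×2
AaGgnn gametes: AGn×2, Agn×2, aGn×2, agn×2
AaGGNn×AaGgnn grid (8·8=64): AAGGNn=4 AAGGnn=4 AAGgNn=4 AAGgnn=4 AaGGNn=8 AaGGnn=8 AaGgNn=8 AaGgnn=8 aaGGNn=4 aaGGnn=4 aaGgNn=4 aaGgnn=4
AAGgnn hits 4/64; gcd=4; 4÷4/64÷4 = 1/16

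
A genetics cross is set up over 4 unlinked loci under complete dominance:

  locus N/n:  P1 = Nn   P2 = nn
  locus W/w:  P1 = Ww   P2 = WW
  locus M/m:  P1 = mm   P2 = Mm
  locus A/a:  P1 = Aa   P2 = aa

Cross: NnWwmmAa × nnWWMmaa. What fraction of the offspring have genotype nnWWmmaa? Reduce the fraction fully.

NnWwmmAa gametes: NWmA×2, NWma×2, NwmA×2, Nwma×2, nWmA×2, nWma×2, nwmA×2, nwma×2
nnWWMmaa gametes: nWMa×8, nWma×8
NnWwmmAa×nnWWMmaa grid (16·16=256): NnWWMmAa=16 NnWWMmaa=16 NnWWmmAa=16 NnWWmmaa=16 NnWwMmAa=16 NnWwMmaa=16 NnWwmmAa=16 NnWwmmaa=16 nnWWMmAa=16 nnWWMmaa=16 nnWWmmAa=16 nnWWmmaa=16 nnWwMmAa=16 nnWwMmaa=16 nnWwmmAa=16 nnWwmmaa=16
nnWWmmaa hits 16/256; gcd=16; 16÷16/256÷16 = 1/16

P(nnWWmmaa) = 1/16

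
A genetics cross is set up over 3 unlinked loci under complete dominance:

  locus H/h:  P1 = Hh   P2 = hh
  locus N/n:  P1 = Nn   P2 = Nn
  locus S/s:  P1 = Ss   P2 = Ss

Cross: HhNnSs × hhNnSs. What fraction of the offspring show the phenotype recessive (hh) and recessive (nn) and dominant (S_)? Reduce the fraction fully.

HhNnSs gametes: HNS×1, HNs×1, HnS×1, Hns×1, hNS×1, hNs×1, hnS×1, hns×1
hhNnSs gametes: hNS×2, hNs×2, hnS×2, hns×2
HhNnSs×hhNnSs grid (8·8=64): HhNNSS=2 HhNNSs=4 HhNNss=2 HhNnSS=4 HhNnSs=8 HhNnss=4 HhnnSS=2 HhnnSs=4 Hhnnss=2 hhNNSS=2 hhNNSs=4 hhNNss=2 hhNnSS=4 hhNnSs=8 hhNnss=4 hhnnSS=2 hhnnSs=4 hhnnss=2
hh nn S_ hits 6/64; gcd=2; 6÷2/64÷2 = 3/32

P(hh nn S_) = 3/32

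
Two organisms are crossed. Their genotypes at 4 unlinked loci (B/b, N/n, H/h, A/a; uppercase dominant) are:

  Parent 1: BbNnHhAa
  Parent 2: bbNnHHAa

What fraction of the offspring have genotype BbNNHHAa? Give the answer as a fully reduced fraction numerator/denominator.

P(BbNNHHAa) = 1/32

BbNnHhAa gametes: BNHA×1, BNHa×1, BNhA×1, BNha×1, BnHA×1, BnHa×1, BnhA×1, Bnha×1, bNHA×1, bNHa×1, bNhA×1, bNha×1, bnHA×1, bnHa×1, bnhA×1, bnha×1
bbNnHHAa gametes: bNHA×4, bNHa×4, bnHA×4, bnHa×4
BbNnHhAa×bbNnHHAa grid (16·16=256): BbNNHHAA=4 BbNNHHAa=8 BbNNHHaa=4 BbNNHhAA=4 BbNNHhAa=8 BbNNHhaa=4 BbNnHHAA=8 BbNnHHAa=16 BbNnHHaa=8 BbNnHhAA=8 BbNnHhAa=16 BbNnHhaa=8 BbnnHHAA=4 BbnnHHAa=8 BbnnHHaa=4 BbnnHhAA=4 BbnnHhAa=8 BbnnHhaa=4 bbNNHHAA=4 bbNNHHAa=8 bbNNHHaa=4 bbNNHhAA=4 bbNNHhAa=8 bbNNHhaa=4 bbNnHHAA=8 bbNnHHAa=16 bbNnHHaa=8 bbNnHhAA=8 bbNnHhAa=16 bbNnHhaa=8 bbnnHHAA=4 bbnnHHAa=8 bbnnHHaa=4 bbnnHhAA=4 bbnnHhAa=8 bbnnHhaa=4
BbNNHHAa hits 8/256; gcd=8; 8÷8/256÷8 = 1/32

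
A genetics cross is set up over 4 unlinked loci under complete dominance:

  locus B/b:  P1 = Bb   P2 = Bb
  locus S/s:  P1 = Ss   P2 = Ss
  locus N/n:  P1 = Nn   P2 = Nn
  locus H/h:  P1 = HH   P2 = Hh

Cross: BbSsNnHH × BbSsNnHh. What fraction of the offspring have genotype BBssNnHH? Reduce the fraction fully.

P(BBssNnHH) = 1/64

BbSsNnHH gametes: BSNH×2, BSnH×2, BsNH×2, BsnH×2, bSNH×2, bSnH×2, bsNH×2, bsnH×2
BbSsNnHh gametes: BSNH×1, BSNh×1, BSnH×1, BSnh×1, BsNH×1, BsNh×1, BsnH×1, Bsnh×1, bSNH×1, bSNh×1, bSnH×1, bSnh×1, bsNH×1, bsNh×1, bsnH×1, bsnh×1
BbSsNnHH×BbSsNnHh grid (16·16=256): BBSSNNHH=2 BBSSNNHh=2 BBSSNnHH=4 BBSSNnHh=4 BBSSnnHH=2 BBSSnnHh=2 BBSsNNHH=4 BBSsNNHh=4 BBSsNnHH=8 BBSsNnHh=8 BBSsnnHH=4 BBSsnnHh=4 BBssNNHH=2 BBssNNHh=2 BBssNnHH=4 BBssNnHh=4 BBssnnHH=2 BBssnnHh=2 BbSSNNHH=4 BbSSNNHh=4 BbSSNnHH=8 BbSSNnHh=8 BbSSnnHH=4 BbSSnnHh=4 BbSsNNHH=8 BbSsNNHh=8 BbSsNnHH=16 BbSsNnHh=16 BbSsnnHH=8 BbSsnnHh=8 BbssNNHH=4 BbssNNHh=4 BbssNnHH=8 BbssNnHh=8 BbssnnHH=4 BbssnnHh=4 bbSSNNHH=2 bbSSNNHh=2 bbSSNnHH=4 bbSSNnHh=4 bbSSnnHH=2 bbSSnnHh=2 bbSsNNHH=4 bbSsNNHh=4 bbSsNnHH=8 bbSsNnHh=8 bbSsnnHH=4 bbSsnnHh=4 bbssNNHH=2 bbssNNHh=2 bbssNnHH=4 bbssNnHh=4 bbssnnHH=2 bbssnnHh=2
BBssNnHH hits 4/256; gcd=4; 4÷4/256÷4 = 1/64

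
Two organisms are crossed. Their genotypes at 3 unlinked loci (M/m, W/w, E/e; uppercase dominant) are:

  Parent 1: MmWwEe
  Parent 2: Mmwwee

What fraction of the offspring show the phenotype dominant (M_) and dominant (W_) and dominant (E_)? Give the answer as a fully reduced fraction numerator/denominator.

P(M_ W_ E_) = 3/16

MmWwEe gametes: MWE×1, MWe×1, MwE×1, Mwe×1, mWE×1, mWe×1, mwE×1, mwe×1
Mmwwee gametes: Mwe×4, mwe×4
MmWwEe×Mmwwee grid (8·8=64): MMWwEe=4 MMWwee=4 MMwwEe=4 MMwwee=4 MmWwEe=8 MmWwee=8 MmwwEe=8 Mmwwee=8 mmWwEe=4 mmWwee=4 mmwwEe=4 mmwwee=4
M_ W_ E_ hits 12/64; gcd=4; 12÷4/64÷4 = 3/16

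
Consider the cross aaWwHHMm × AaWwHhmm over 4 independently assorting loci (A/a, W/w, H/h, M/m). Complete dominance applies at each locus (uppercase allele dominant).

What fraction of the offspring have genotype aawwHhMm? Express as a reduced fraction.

aaWwHHMm gametes: aWHM×4, aWHm×4, awHM×4, awHm×4
AaWwHhmm gametes: AWHm×2, AWhm×2, AwHm×2, Awhm×2, aWHm×2, aWhm×2, awHm×2, awhm×2
aaWwHHMm×AaWwHhmm grid (16·16=256): AaWWHHMm=8 AaWWHHmm=8 AaWWHhMm=8 AaWWHhmm=8 AaWwHHMm=16 AaWwHHmm=16 AaWwHhMm=16 AaWwHhmm=16 AawwHHMm=8 AawwHHmm=8 AawwHhMm=8 AawwHhmm=8 aaWWHHMm=8 aaWWHHmm=8 aaWWHhMm=8 aaWWHhmm=8 aaWwHHMm=16 aaWwHHmm=16 aaWwHhMm=16 aaWwHhmm=16 aawwHHMm=8 aawwHHmm=8 aawwHhMm=8 aawwHhmm=8
aawwHhMm hits 8/256; gcd=8; 8÷8/256÷8 = 1/32

P(aawwHhMm) = 1/32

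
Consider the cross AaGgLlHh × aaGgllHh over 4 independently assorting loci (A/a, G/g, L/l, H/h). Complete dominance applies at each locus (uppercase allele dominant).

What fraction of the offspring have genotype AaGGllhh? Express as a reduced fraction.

P(AaGGllhh) = 1/64

AaGgLlHh gametes: AGLH×1, AGLh×1, AGlH×1, AGlh×1, AgLH×1, AgLh×1, AglH×1, Aglh×1, aGLH×1, aGLh×1, aGlH×1, aGlh×1, agLH×1, agLh×1, aglH×1, aglh×1
aaGgllHh gametes: aGlH×4, aGlh×4, aglH×4, aglh×4
AaGgLlHh×aaGgllHh grid (16·16=256): AaGGLlHH=4 AaGGLlHh=8 AaGGLlhh=4 AaGGllHH=4 AaGGllHh=8 AaGGllhh=4 AaGgLlHH=8 AaGgLlHh=16 AaGgLlhh=8 AaGgllHH=8 AaGgllHh=16 AaGgllhh=8 AaggLlHH=4 AaggLlHh=8 AaggLlhh=4 AaggllHH=4 AaggllHh=8 Aaggllhh=4 aaGGLlHH=4 aaGGLlHh=8 aaGGLlhh=4 aaGGllHH=4 aaGGllHh=8 aaGGllhh=4 aaGgLlHH=8 aaGgLlHh=16 aaGgLlhh=8 aaGgllHH=8 aaGgllHh=16 aaGgllhh=8 aaggLlHH=4 aaggLlHh=8 aaggLlhh=4 aaggllHH=4 aaggllHh=8 aaggllhh=4
AaGGllhh hits 4/256; gcd=4; 4÷4/256÷4 = 1/64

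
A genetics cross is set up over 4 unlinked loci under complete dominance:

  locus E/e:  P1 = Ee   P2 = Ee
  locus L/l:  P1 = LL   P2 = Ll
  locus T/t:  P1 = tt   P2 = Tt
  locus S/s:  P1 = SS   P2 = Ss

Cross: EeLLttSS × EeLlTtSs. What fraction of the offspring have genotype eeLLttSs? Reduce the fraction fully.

P(eeLLttSs) = 1/32

EeLLttSS gametes: ELtS×8, eLtS×8
EeLlTtSs gametes: ELTS×1, ELTs×1, ELtS×1, ELts×1, ElTS×1, ElTs×1, EltS×1, Elts×1, eLTS×1, eLTs×1, eLtS×1, eLts×1, elTS×1, elTs×1, eltS×1, elts×1
EeLLttSS×EeLlTtSs grid (16·16=256): EELLTtSS=8 EELLTtSs=8 EELLttSS=8 EELLttSs=8 EELlTtSS=8 EELlTtSs=8 EELlttSS=8 EELlttSs=8 EeLLTtSS=16 EeLLTtSs=16 EeLLttSS=16 EeLLttSs=16 EeLlTtSS=16 EeLlTtSs=16 EeLlttSS=16 EeLlttSs=16 eeLLTtSS=8 eeLLTtSs=8 eeLLttSS=8 eeLLttSs=8 eeLlTtSS=8 eeLlTtSs=8 eeLlttSS=8 eeLlttSs=8
eeLLttSs hits 8/256; gcd=8; 8÷8/256÷8 = 1/32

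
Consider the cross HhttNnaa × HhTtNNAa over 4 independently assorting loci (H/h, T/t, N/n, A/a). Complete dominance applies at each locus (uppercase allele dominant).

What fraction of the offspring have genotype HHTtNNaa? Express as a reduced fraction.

P(HHTtNNaa) = 1/32

HhttNnaa gametes: HtNa×4, Htna×4, htNa×4, htna×4
HhTtNNAa gametes: HTNA×2, HTNa×2, HtNA×2, HtNa×2, hTNA×2, hTNa×2, htNA×2, htNa×2
HhttNnaa×HhTtNNAa grid (16·16=256): HHTtNNAa=8 HHTtNNaa=8 HHTtNnAa=8 HHTtNnaa=8 HHttNNAa=8 HHttNNaa=8 HHttNnAa=8 HHttNnaa=8 HhTtNNAa=16 HhTtNNaa=16 HhTtNnAa=16 HhTtNnaa=16 HhttNNAa=16 HhttNNaa=16 HhttNnAa=16 HhttNnaa=16 hhTtNNAa=8 hhTtNNaa=8 hhTtNnAa=8 hhTtNnaa=8 hhttNNAa=8 hhttNNaa=8 hhttNnAa=8 hhttNnaa=8
HHTtNNaa hits 8/256; gcd=8; 8÷8/256÷8 = 1/32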